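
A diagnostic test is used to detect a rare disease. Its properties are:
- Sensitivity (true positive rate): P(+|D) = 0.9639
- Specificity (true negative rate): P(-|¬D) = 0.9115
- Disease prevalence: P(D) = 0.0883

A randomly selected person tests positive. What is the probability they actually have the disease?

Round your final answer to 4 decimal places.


Let D = has disease, + = positive test

Given:
- P(D) = 0.0883 (prevalence)
- P(+|D) = 0.9639 (sensitivity)
- P(-|¬D) = 0.9115 (specificity)
- P(+|¬D) = 0.0885 (false positive rate = 1 - specificity)

Step 1: Find P(+)
P(+) = P(+|D)P(D) + P(+|¬D)P(¬D)
     = 0.9639 × 0.0883 + 0.0885 × 0.9117
     = 0.08511237 + 0.08068545
     = 0.16579782

Step 2: Apply Bayes' theorem for P(D|+)
P(D|+) = P(+|D)P(D) / P(+)
       = 0.08511237 / 0.16579782
       = 0.5134


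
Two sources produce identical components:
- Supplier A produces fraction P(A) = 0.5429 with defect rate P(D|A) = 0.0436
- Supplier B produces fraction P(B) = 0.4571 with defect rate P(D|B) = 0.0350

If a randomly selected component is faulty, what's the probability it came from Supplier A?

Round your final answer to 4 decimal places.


Let A = from Supplier A, D = faulty

Given:
- P(A) = 0.5429, P(B) = 0.4571
- P(D|A) = 0.0436, P(D|B) = 0.0350

Step 1: Find P(D)
P(D) = P(D|A)P(A) + P(D|B)P(B)
     = 0.0436 × 0.5429 + 0.0350 × 0.4571
     = 0.02367044 + 0.01599850
     = 0.03966894

Step 2: Apply Bayes' theorem
P(A|D) = P(D|A)P(A) / P(D)
       = 0.02367044 / 0.03966894
       = 0.5967


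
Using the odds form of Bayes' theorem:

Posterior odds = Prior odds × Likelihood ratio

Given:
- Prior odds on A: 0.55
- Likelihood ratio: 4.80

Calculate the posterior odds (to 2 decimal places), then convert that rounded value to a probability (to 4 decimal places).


Step 1: Calculate posterior odds
Posterior odds = Prior odds × LR
               = 0.55 × 4.80
               = 2.64

Step 2: Convert to probability
P(A|E) = Posterior odds / (1 + Posterior odds)
       = 2.64 / (1 + 2.64)
       = 2.64 / 3.64
       = 0.7253

The evidence increased P(A) from 0.3548 to 0.7253.


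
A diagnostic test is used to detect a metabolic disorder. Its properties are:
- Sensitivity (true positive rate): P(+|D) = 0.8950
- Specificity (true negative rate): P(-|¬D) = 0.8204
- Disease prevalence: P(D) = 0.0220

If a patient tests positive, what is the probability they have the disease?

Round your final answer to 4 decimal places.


Let D = has disease, + = positive test

Given:
- P(D) = 0.0220 (prevalence)
- P(+|D) = 0.8950 (sensitivity)
- P(-|¬D) = 0.8204 (specificity)
- P(+|¬D) = 0.1796 (false positive rate = 1 - specificity)

Step 1: Find P(+)
P(+) = P(+|D)P(D) + P(+|¬D)P(¬D)
     = 0.8950 × 0.0220 + 0.1796 × 0.9780
     = 0.01969000 + 0.17564880
     = 0.19533880

Step 2: Apply Bayes' theorem for P(D|+)
P(D|+) = P(+|D)P(D) / P(+)
       = 0.01969000 / 0.19533880
       = 0.1008


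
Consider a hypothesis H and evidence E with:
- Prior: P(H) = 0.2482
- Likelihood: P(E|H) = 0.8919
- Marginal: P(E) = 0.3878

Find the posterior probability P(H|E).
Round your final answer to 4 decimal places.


Using Bayes' theorem:

P(H|E) = P(E|H) × P(H) / P(E)
       = 0.8919 × 0.2482 / 0.3878
       = 0.22136958 / 0.3878
       = 0.5708

The evidence strengthens our belief in H.
Prior: 0.2482 → Posterior: 0.5708


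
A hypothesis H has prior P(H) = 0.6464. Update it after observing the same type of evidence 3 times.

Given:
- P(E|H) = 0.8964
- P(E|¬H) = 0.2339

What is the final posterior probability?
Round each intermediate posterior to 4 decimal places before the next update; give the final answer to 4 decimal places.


Sequential Bayesian updating:

Initial prior: P(H) = 0.6464

Update 1:
  P(E) = 0.8964 × 0.6464 + 0.2339 × 0.3536 = 0.57943296 + 0.08270704 = 0.66214000
  P(H|E) = 0.57943296 / 0.66214000 = 0.8751

Update 2:
  P(E) = 0.8964 × 0.8751 + 0.2339 × 0.1249 = 0.78443964 + 0.02921411 = 0.81365375
  P(H|E) = 0.78443964 / 0.81365375 = 0.9641

Update 3:
  P(E) = 0.8964 × 0.9641 + 0.2339 × 0.0359 = 0.86421924 + 0.00839701 = 0.87261625
  P(H|E) = 0.86421924 / 0.87261625 = 0.9904

Final posterior: 0.9904


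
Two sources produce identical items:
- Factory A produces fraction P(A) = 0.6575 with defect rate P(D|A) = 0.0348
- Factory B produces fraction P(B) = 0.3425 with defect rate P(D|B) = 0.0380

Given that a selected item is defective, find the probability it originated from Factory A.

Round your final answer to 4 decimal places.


Let A = from Factory A, D = defective

Given:
- P(A) = 0.6575, P(B) = 0.3425
- P(D|A) = 0.0348, P(D|B) = 0.0380

Step 1: Find P(D)
P(D) = P(D|A)P(A) + P(D|B)P(B)
     = 0.0348 × 0.6575 + 0.0380 × 0.3425
     = 0.02288100 + 0.01301500
     = 0.03589600

Step 2: Apply Bayes' theorem
P(A|D) = P(D|A)P(A) / P(D)
       = 0.02288100 / 0.03589600
       = 0.6374


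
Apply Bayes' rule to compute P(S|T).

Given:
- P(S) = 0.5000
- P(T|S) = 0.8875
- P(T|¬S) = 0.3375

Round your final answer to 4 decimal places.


Bayes' theorem: P(S|T) = P(T|S) × P(S) / P(T)

Step 1: Calculate P(T) using law of total probability
P(T) = P(T|S)P(S) + P(T|¬S)P(¬S)
     = 0.8875 × 0.5000 + 0.3375 × 0.5000
     = 0.44375000 + 0.16875000
     = 0.61250000

Step 2: Apply Bayes' theorem
P(S|T) = P(T|S) × P(S) / P(T)
       = 0.44375000 / 0.61250000
       = 0.7245


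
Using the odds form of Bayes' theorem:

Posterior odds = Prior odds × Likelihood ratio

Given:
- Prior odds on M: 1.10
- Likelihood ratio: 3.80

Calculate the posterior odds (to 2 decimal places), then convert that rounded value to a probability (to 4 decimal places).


Step 1: Calculate posterior odds
Posterior odds = Prior odds × LR
               = 1.10 × 3.80
               = 4.18

Step 2: Convert to probability
P(M|E) = Posterior odds / (1 + Posterior odds)
       = 4.18 / (1 + 4.18)
       = 4.18 / 5.18
       = 0.8069

The evidence increased P(M) from 0.5238 to 0.8069.


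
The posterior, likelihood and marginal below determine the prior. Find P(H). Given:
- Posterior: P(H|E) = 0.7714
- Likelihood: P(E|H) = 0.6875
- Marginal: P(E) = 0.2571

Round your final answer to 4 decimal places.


From Bayes' theorem: P(H|E) = P(E|H) × P(H) / P(E)

Rearranging for P(H):
P(H) = P(H|E) × P(E) / P(E|H)
     = 0.7714 × 0.2571 / 0.6875
     = 0.19832694 / 0.6875
     = 0.2885


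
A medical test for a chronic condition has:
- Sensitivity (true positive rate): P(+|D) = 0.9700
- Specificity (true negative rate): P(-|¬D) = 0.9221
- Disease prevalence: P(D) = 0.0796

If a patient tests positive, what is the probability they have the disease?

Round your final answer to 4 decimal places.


Let D = has disease, + = positive test

Given:
- P(D) = 0.0796 (prevalence)
- P(+|D) = 0.9700 (sensitivity)
- P(-|¬D) = 0.9221 (specificity)
- P(+|¬D) = 0.0779 (false positive rate = 1 - specificity)

Step 1: Find P(+)
P(+) = P(+|D)P(D) + P(+|¬D)P(¬D)
     = 0.9700 × 0.0796 + 0.0779 × 0.9204
     = 0.07721200 + 0.07169916
     = 0.14891116

Step 2: Apply Bayes' theorem for P(D|+)
P(D|+) = P(+|D)P(D) / P(+)
       = 0.07721200 / 0.14891116
       = 0.5185


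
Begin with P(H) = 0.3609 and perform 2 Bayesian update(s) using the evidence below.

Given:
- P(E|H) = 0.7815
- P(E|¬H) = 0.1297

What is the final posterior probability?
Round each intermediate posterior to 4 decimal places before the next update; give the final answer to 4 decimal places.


Sequential Bayesian updating:

Initial prior: P(H) = 0.3609

Update 1:
  P(E) = 0.7815 × 0.3609 + 0.1297 × 0.6391 = 0.28204335 + 0.08289127 = 0.36493462
  P(H|E) = 0.28204335 / 0.36493462 = 0.7729

Update 2:
  P(E) = 0.7815 × 0.7729 + 0.1297 × 0.2271 = 0.60402135 + 0.02945487 = 0.63347622
  P(H|E) = 0.60402135 / 0.63347622 = 0.9535

Final posterior: 0.9535


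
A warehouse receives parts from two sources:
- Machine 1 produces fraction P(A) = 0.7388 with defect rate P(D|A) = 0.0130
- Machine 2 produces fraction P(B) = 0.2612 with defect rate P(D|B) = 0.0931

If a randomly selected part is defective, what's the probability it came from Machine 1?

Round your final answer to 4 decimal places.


Let A = from Machine 1, D = defective

Given:
- P(A) = 0.7388, P(B) = 0.2612
- P(D|A) = 0.0130, P(D|B) = 0.0931

Step 1: Find P(D)
P(D) = P(D|A)P(A) + P(D|B)P(B)
     = 0.0130 × 0.7388 + 0.0931 × 0.2612
     = 0.00960440 + 0.02431772
     = 0.03392212

Step 2: Apply Bayes' theorem
P(A|D) = P(D|A)P(A) / P(D)
       = 0.00960440 / 0.03392212
       = 0.2831


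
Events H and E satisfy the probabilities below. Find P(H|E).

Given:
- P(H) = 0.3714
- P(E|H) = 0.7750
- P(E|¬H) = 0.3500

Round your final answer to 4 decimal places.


Bayes' theorem: P(H|E) = P(E|H) × P(H) / P(E)

Step 1: Calculate P(E) using law of total probability
P(E) = P(E|H)P(H) + P(E|¬H)P(¬H)
     = 0.7750 × 0.3714 + 0.3500 × 0.6286
     = 0.28783500 + 0.22001000
     = 0.50784500

Step 2: Apply Bayes' theorem
P(H|E) = P(E|H) × P(H) / P(E)
       = 0.28783500 / 0.50784500
       = 0.5668


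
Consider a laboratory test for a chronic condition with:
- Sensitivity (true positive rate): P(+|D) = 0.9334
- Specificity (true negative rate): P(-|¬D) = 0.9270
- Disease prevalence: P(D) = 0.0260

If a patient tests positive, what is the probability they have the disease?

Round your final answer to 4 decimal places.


Let D = has disease, + = positive test

Given:
- P(D) = 0.0260 (prevalence)
- P(+|D) = 0.9334 (sensitivity)
- P(-|¬D) = 0.9270 (specificity)
- P(+|¬D) = 0.0730 (false positive rate = 1 - specificity)

Step 1: Find P(+)
P(+) = P(+|D)P(D) + P(+|¬D)P(¬D)
     = 0.9334 × 0.0260 + 0.0730 × 0.9740
     = 0.02426840 + 0.07110200
     = 0.09537040

Step 2: Apply Bayes' theorem for P(D|+)
P(D|+) = P(+|D)P(D) / P(+)
       = 0.02426840 / 0.09537040
       = 0.2545


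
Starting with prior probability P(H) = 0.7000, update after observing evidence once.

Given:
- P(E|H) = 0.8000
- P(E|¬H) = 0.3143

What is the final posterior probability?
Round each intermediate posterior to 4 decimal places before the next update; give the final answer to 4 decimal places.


Sequential Bayesian updating:

Initial prior: P(H) = 0.7000

Update 1:
  P(E) = 0.8000 × 0.7000 + 0.3143 × 0.3000 = 0.56000000 + 0.09429000 = 0.65429000
  P(H|E) = 0.56000000 / 0.65429000 = 0.8559

Final posterior: 0.8559


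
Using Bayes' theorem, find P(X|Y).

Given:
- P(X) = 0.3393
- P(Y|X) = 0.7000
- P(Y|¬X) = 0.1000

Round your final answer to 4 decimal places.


Bayes' theorem: P(X|Y) = P(Y|X) × P(X) / P(Y)

Step 1: Calculate P(Y) using law of total probability
P(Y) = P(Y|X)P(X) + P(Y|¬X)P(¬X)
     = 0.7000 × 0.3393 + 0.1000 × 0.6607
     = 0.23751000 + 0.06607000
     = 0.30358000

Step 2: Apply Bayes' theorem
P(X|Y) = P(Y|X) × P(X) / P(Y)
       = 0.23751000 / 0.30358000
       = 0.7824


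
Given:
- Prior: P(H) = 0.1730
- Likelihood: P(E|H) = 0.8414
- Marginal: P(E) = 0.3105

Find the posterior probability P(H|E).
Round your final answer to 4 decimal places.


Using Bayes' theorem:

P(H|E) = P(E|H) × P(H) / P(E)
       = 0.8414 × 0.1730 / 0.3105
       = 0.14556220 / 0.3105
       = 0.4688

The evidence strengthens our belief in H.
Prior: 0.1730 → Posterior: 0.4688


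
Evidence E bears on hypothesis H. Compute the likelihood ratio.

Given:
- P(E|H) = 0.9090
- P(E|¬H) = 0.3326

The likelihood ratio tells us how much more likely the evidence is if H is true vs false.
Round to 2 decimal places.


Likelihood Ratio (LR) = P(E|H) / P(E|¬H)

LR = 0.9090 / 0.3326
   = 2.73

The evidence is 2.73 times more likely if H is true than if H is false.
Because LR exceeds 1, E is evidence for H.


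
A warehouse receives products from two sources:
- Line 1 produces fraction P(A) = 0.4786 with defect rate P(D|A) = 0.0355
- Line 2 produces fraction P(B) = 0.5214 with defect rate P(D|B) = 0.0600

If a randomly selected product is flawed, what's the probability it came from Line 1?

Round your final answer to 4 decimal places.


Let A = from Line 1, D = flawed

Given:
- P(A) = 0.4786, P(B) = 0.5214
- P(D|A) = 0.0355, P(D|B) = 0.0600

Step 1: Find P(D)
P(D) = P(D|A)P(A) + P(D|B)P(B)
     = 0.0355 × 0.4786 + 0.0600 × 0.5214
     = 0.01699030 + 0.03128400
     = 0.04827430

Step 2: Apply Bayes' theorem
P(A|D) = P(D|A)P(A) / P(D)
       = 0.01699030 / 0.04827430
       = 0.3520


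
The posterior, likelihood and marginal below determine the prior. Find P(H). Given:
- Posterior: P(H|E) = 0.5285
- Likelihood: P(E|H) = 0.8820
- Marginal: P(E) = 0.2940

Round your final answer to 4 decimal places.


From Bayes' theorem: P(H|E) = P(E|H) × P(H) / P(E)

Rearranging for P(H):
P(H) = P(H|E) × P(E) / P(E|H)
     = 0.5285 × 0.2940 / 0.8820
     = 0.15537900 / 0.8820
     = 0.1762


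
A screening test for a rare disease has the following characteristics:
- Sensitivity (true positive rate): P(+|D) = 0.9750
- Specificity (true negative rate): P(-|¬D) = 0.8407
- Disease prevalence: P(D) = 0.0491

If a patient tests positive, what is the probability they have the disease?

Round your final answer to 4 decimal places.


Let D = has disease, + = positive test

Given:
- P(D) = 0.0491 (prevalence)
- P(+|D) = 0.9750 (sensitivity)
- P(-|¬D) = 0.8407 (specificity)
- P(+|¬D) = 0.1593 (false positive rate = 1 - specificity)

Step 1: Find P(+)
P(+) = P(+|D)P(D) + P(+|¬D)P(¬D)
     = 0.9750 × 0.0491 + 0.1593 × 0.9509
     = 0.04787250 + 0.15147837
     = 0.19935087

Step 2: Apply Bayes' theorem for P(D|+)
P(D|+) = P(+|D)P(D) / P(+)
       = 0.04787250 / 0.19935087
       = 0.2401


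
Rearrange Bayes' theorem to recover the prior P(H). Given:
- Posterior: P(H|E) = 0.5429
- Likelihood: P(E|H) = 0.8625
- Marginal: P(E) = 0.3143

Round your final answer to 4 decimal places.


From Bayes' theorem: P(H|E) = P(E|H) × P(H) / P(E)

Rearranging for P(H):
P(H) = P(H|E) × P(E) / P(E|H)
     = 0.5429 × 0.3143 / 0.8625
     = 0.17063347 / 0.8625
     = 0.1978


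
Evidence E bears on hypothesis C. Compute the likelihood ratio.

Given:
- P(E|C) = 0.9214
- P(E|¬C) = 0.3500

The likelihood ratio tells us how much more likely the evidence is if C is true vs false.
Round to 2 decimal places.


Likelihood Ratio (LR) = P(E|C) / P(E|¬C)

LR = 0.9214 / 0.3500
   = 2.63

The evidence is 2.63 times more likely if C is true than if C is false.
Because LR exceeds 1, E is evidence for C.


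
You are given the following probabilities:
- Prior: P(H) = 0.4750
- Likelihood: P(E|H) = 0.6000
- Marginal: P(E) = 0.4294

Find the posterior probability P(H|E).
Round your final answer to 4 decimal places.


Using Bayes' theorem:

P(H|E) = P(E|H) × P(H) / P(E)
       = 0.6000 × 0.4750 / 0.4294
       = 0.28500000 / 0.4294
       = 0.6637

The evidence strengthens our belief in H.
Prior: 0.4750 → Posterior: 0.6637


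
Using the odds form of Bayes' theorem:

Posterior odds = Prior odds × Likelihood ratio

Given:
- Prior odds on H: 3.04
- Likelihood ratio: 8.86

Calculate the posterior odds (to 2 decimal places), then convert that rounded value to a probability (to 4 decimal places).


Step 1: Calculate posterior odds
Posterior odds = Prior odds × LR
               = 3.04 × 8.86
               = 26.93

Step 2: Convert to probability
P(H|E) = Posterior odds / (1 + Posterior odds)
       = 26.93 / (1 + 26.93)
       = 26.93 / 27.93
       = 0.9642

The evidence increased P(H) from 0.7525 to 0.9642.


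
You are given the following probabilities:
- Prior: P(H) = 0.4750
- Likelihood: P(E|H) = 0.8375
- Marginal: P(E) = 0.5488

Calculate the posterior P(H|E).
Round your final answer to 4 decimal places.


Using Bayes' theorem:

P(H|E) = P(E|H) × P(H) / P(E)
       = 0.8375 × 0.4750 / 0.5488
       = 0.39781250 / 0.5488
       = 0.7249

The evidence strengthens our belief in H.
Prior: 0.4750 → Posterior: 0.7249


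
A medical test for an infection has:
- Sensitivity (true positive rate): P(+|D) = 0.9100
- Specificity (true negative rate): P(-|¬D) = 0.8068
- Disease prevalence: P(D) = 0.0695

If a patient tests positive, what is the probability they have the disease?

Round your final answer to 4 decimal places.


Let D = has disease, + = positive test

Given:
- P(D) = 0.0695 (prevalence)
- P(+|D) = 0.9100 (sensitivity)
- P(-|¬D) = 0.8068 (specificity)
- P(+|¬D) = 0.1932 (false positive rate = 1 - specificity)

Step 1: Find P(+)
P(+) = P(+|D)P(D) + P(+|¬D)P(¬D)
     = 0.9100 × 0.0695 + 0.1932 × 0.9305
     = 0.06324500 + 0.17977260
     = 0.24301760

Step 2: Apply Bayes' theorem for P(D|+)
P(D|+) = P(+|D)P(D) / P(+)
       = 0.06324500 / 0.24301760
       = 0.2602


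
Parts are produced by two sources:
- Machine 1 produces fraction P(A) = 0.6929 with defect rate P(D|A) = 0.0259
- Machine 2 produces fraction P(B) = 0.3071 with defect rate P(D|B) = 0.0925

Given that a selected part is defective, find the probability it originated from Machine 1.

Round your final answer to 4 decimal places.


Let A = from Machine 1, D = defective

Given:
- P(A) = 0.6929, P(B) = 0.3071
- P(D|A) = 0.0259, P(D|B) = 0.0925

Step 1: Find P(D)
P(D) = P(D|A)P(A) + P(D|B)P(B)
     = 0.0259 × 0.6929 + 0.0925 × 0.3071
     = 0.01794611 + 0.02840675
     = 0.04635286

Step 2: Apply Bayes' theorem
P(A|D) = P(D|A)P(A) / P(D)
       = 0.01794611 / 0.04635286
       = 0.3872


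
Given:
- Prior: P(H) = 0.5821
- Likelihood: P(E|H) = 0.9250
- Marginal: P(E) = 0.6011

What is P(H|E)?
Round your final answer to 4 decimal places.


Using Bayes' theorem:

P(H|E) = P(E|H) × P(H) / P(E)
       = 0.9250 × 0.5821 / 0.6011
       = 0.53844250 / 0.6011
       = 0.8958

The evidence strengthens our belief in H.
Prior: 0.5821 → Posterior: 0.8958


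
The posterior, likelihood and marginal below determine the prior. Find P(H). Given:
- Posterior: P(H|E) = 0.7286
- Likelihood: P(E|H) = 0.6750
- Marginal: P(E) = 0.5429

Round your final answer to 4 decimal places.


From Bayes' theorem: P(H|E) = P(E|H) × P(H) / P(E)

Rearranging for P(H):
P(H) = P(H|E) × P(E) / P(E|H)
     = 0.7286 × 0.5429 / 0.6750
     = 0.39555694 / 0.6750
     = 0.5860


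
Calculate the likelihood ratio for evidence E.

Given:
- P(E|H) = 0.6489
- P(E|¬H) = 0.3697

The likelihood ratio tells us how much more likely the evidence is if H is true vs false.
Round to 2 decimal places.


Likelihood Ratio (LR) = P(E|H) / P(E|¬H)

LR = 0.6489 / 0.3697
   = 1.76

The evidence is 1.76 times more likely if H is true than if H is false.
LR > 1, so observing E raises the odds in favor of H.


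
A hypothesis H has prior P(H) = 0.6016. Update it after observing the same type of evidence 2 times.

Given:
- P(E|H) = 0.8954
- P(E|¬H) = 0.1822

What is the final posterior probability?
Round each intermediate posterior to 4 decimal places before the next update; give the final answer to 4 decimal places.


Sequential Bayesian updating:

Initial prior: P(H) = 0.6016

Update 1:
  P(E) = 0.8954 × 0.6016 + 0.1822 × 0.3984 = 0.53867264 + 0.07258848 = 0.61126112
  P(H|E) = 0.53867264 / 0.61126112 = 0.8812

Update 2:
  P(E) = 0.8954 × 0.8812 + 0.1822 × 0.1188 = 0.78902648 + 0.02164536 = 0.81067184
  P(H|E) = 0.78902648 / 0.81067184 = 0.9733

Final posterior: 0.9733


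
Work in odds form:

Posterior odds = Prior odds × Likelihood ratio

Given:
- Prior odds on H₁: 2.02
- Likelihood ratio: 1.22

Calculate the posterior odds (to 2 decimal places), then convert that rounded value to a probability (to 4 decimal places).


Step 1: Calculate posterior odds
Posterior odds = Prior odds × LR
               = 2.02 × 1.22
               = 2.46

Step 2: Convert to probability
P(H₁|E) = Posterior odds / (1 + Posterior odds)
       = 2.46 / (1 + 2.46)
       = 2.46 / 3.46
       = 0.7110

The evidence increased P(H₁) from 0.6689 to 0.7110.


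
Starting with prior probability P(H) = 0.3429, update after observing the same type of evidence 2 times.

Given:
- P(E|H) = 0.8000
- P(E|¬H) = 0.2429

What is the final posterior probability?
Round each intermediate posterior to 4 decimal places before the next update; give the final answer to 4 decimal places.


Sequential Bayesian updating:

Initial prior: P(H) = 0.3429

Update 1:
  P(E) = 0.8000 × 0.3429 + 0.2429 × 0.6571 = 0.27432000 + 0.15960959 = 0.43392959
  P(H|E) = 0.27432000 / 0.43392959 = 0.6322

Update 2:
  P(E) = 0.8000 × 0.6322 + 0.2429 × 0.3678 = 0.50576000 + 0.08933862 = 0.59509862
  P(H|E) = 0.50576000 / 0.59509862 = 0.8499

Final posterior: 0.8499


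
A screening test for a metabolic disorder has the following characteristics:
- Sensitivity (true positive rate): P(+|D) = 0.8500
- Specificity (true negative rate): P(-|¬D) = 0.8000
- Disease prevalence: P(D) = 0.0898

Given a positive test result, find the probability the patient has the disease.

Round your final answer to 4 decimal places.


Let D = has disease, + = positive test

Given:
- P(D) = 0.0898 (prevalence)
- P(+|D) = 0.8500 (sensitivity)
- P(-|¬D) = 0.8000 (specificity)
- P(+|¬D) = 0.2000 (false positive rate = 1 - specificity)

Step 1: Find P(+)
P(+) = P(+|D)P(D) + P(+|¬D)P(¬D)
     = 0.8500 × 0.0898 + 0.2000 × 0.9102
     = 0.07633000 + 0.18204000
     = 0.25837000

Step 2: Apply Bayes' theorem for P(D|+)
P(D|+) = P(+|D)P(D) / P(+)
       = 0.07633000 / 0.25837000
       = 0.2954


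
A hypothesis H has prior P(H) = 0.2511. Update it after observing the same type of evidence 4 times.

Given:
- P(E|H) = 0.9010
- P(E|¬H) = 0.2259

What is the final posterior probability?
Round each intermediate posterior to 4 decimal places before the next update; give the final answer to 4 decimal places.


Sequential Bayesian updating:

Initial prior: P(H) = 0.2511

Update 1:
  P(E) = 0.9010 × 0.2511 + 0.2259 × 0.7489 = 0.22624110 + 0.16917651 = 0.39541761
  P(H|E) = 0.22624110 / 0.39541761 = 0.5722

Update 2:
  P(E) = 0.9010 × 0.5722 + 0.2259 × 0.4278 = 0.51555220 + 0.09664002 = 0.61219222
  P(H|E) = 0.51555220 / 0.61219222 = 0.8421

Update 3:
  P(E) = 0.9010 × 0.8421 + 0.2259 × 0.1579 = 0.75873210 + 0.03566961 = 0.79440171
  P(H|E) = 0.75873210 / 0.79440171 = 0.9551

Update 4:
  P(E) = 0.9010 × 0.9551 + 0.2259 × 0.0449 = 0.86054510 + 0.01014291 = 0.87068801
  P(H|E) = 0.86054510 / 0.87068801 = 0.9884

Final posterior: 0.9884


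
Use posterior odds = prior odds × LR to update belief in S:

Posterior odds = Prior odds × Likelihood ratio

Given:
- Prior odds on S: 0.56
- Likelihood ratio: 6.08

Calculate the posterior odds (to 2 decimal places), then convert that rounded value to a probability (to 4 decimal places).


Step 1: Calculate posterior odds
Posterior odds = Prior odds × LR
               = 0.56 × 6.08
               = 3.40

Step 2: Convert to probability
P(S|E) = Posterior odds / (1 + Posterior odds)
       = 3.40 / (1 + 3.40)
       = 3.40 / 4.40
       = 0.7727

The evidence increased P(S) from 0.3590 to 0.7727.


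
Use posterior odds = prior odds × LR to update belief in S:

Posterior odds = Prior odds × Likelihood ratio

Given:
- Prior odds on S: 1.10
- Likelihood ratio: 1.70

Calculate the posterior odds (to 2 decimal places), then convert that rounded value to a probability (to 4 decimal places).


Step 1: Calculate posterior odds
Posterior odds = Prior odds × LR
               = 1.10 × 1.70
               = 1.87

Step 2: Convert to probability
P(S|E) = Posterior odds / (1 + Posterior odds)
       = 1.87 / (1 + 1.87)
       = 1.87 / 2.87
       = 0.6516

The evidence increased P(S) from 0.5238 to 0.6516.


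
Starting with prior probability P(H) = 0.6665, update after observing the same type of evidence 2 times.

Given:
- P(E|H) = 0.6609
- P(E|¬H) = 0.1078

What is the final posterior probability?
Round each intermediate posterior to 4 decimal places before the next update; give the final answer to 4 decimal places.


Sequential Bayesian updating:

Initial prior: P(H) = 0.6665

Update 1:
  P(E) = 0.6609 × 0.6665 + 0.1078 × 0.3335 = 0.44048985 + 0.03595130 = 0.47644115
  P(H|E) = 0.44048985 / 0.47644115 = 0.9245

Update 2:
  P(E) = 0.6609 × 0.9245 + 0.1078 × 0.0755 = 0.61100205 + 0.00813890 = 0.61914095
  P(H|E) = 0.61100205 / 0.61914095 = 0.9869

Final posterior: 0.9869


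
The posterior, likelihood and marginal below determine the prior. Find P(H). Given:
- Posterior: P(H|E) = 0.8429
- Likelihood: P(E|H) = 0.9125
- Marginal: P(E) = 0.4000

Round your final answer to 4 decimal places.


From Bayes' theorem: P(H|E) = P(E|H) × P(H) / P(E)

Rearranging for P(H):
P(H) = P(H|E) × P(E) / P(E|H)
     = 0.8429 × 0.4000 / 0.9125
     = 0.33716000 / 0.9125
     = 0.3695


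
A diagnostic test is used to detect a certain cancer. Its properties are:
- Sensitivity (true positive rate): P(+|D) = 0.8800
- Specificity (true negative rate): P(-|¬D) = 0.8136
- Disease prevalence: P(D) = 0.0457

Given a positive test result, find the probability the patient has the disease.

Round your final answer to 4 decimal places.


Let D = has disease, + = positive test

Given:
- P(D) = 0.0457 (prevalence)
- P(+|D) = 0.8800 (sensitivity)
- P(-|¬D) = 0.8136 (specificity)
- P(+|¬D) = 0.1864 (false positive rate = 1 - specificity)

Step 1: Find P(+)
P(+) = P(+|D)P(D) + P(+|¬D)P(¬D)
     = 0.8800 × 0.0457 + 0.1864 × 0.9543
     = 0.04021600 + 0.17788152
     = 0.21809752

Step 2: Apply Bayes' theorem for P(D|+)
P(D|+) = P(+|D)P(D) / P(+)
       = 0.04021600 / 0.21809752
       = 0.1844


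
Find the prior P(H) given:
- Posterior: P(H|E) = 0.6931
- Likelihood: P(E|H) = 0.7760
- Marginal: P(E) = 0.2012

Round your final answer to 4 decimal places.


From Bayes' theorem: P(H|E) = P(E|H) × P(H) / P(E)

Rearranging for P(H):
P(H) = P(H|E) × P(E) / P(E|H)
     = 0.6931 × 0.2012 / 0.7760
     = 0.13945172 / 0.7760
     = 0.1797


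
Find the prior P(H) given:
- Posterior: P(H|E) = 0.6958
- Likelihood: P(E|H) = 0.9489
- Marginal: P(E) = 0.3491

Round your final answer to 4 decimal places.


From Bayes' theorem: P(H|E) = P(E|H) × P(H) / P(E)

Rearranging for P(H):
P(H) = P(H|E) × P(E) / P(E|H)
     = 0.6958 × 0.3491 / 0.9489
     = 0.24290378 / 0.9489
     = 0.2560


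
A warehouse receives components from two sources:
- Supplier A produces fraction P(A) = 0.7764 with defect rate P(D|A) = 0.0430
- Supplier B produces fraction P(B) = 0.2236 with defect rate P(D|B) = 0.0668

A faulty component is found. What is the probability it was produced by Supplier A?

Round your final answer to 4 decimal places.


Let A = from Supplier A, D = faulty

Given:
- P(A) = 0.7764, P(B) = 0.2236
- P(D|A) = 0.0430, P(D|B) = 0.0668

Step 1: Find P(D)
P(D) = P(D|A)P(A) + P(D|B)P(B)
     = 0.0430 × 0.7764 + 0.0668 × 0.2236
     = 0.03338520 + 0.01493648
     = 0.04832168

Step 2: Apply Bayes' theorem
P(A|D) = P(D|A)P(A) / P(D)
       = 0.03338520 / 0.04832168
       = 0.6909


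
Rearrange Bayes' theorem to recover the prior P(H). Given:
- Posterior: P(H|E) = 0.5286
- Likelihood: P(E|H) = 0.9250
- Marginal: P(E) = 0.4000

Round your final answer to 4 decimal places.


From Bayes' theorem: P(H|E) = P(E|H) × P(H) / P(E)

Rearranging for P(H):
P(H) = P(H|E) × P(E) / P(E|H)
     = 0.5286 × 0.4000 / 0.9250
     = 0.21144000 / 0.9250
     = 0.2286


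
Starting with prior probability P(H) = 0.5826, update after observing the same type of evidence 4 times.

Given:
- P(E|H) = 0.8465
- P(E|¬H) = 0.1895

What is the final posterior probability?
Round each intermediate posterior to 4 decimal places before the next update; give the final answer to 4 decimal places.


Sequential Bayesian updating:

Initial prior: P(H) = 0.5826

Update 1:
  P(E) = 0.8465 × 0.5826 + 0.1895 × 0.4174 = 0.49317090 + 0.07909730 = 0.57226820
  P(H|E) = 0.49317090 / 0.57226820 = 0.8618

Update 2:
  P(E) = 0.8465 × 0.8618 + 0.1895 × 0.1382 = 0.72951370 + 0.02618890 = 0.75570260
  P(H|E) = 0.72951370 / 0.75570260 = 0.9653

Update 3:
  P(E) = 0.8465 × 0.9653 + 0.1895 × 0.0347 = 0.81712645 + 0.00657565 = 0.82370210
  P(H|E) = 0.81712645 / 0.82370210 = 0.9920

Update 4:
  P(E) = 0.8465 × 0.9920 + 0.1895 × 0.0080 = 0.83972800 + 0.00151600 = 0.84124400
  P(H|E) = 0.83972800 / 0.84124400 = 0.9982

Final posterior: 0.9982


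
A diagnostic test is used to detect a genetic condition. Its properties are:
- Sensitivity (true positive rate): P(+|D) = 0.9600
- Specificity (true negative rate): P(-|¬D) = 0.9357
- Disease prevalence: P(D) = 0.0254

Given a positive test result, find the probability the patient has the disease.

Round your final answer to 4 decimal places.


Let D = has disease, + = positive test

Given:
- P(D) = 0.0254 (prevalence)
- P(+|D) = 0.9600 (sensitivity)
- P(-|¬D) = 0.9357 (specificity)
- P(+|¬D) = 0.0643 (false positive rate = 1 - specificity)

Step 1: Find P(+)
P(+) = P(+|D)P(D) + P(+|¬D)P(¬D)
     = 0.9600 × 0.0254 + 0.0643 × 0.9746
     = 0.02438400 + 0.06266678
     = 0.08705078

Step 2: Apply Bayes' theorem for P(D|+)
P(D|+) = P(+|D)P(D) / P(+)
       = 0.02438400 / 0.08705078
       = 0.2801


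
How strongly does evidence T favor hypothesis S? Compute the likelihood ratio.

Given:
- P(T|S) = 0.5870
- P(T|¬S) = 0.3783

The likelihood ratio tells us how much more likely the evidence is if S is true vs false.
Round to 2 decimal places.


Likelihood Ratio (LR) = P(T|S) / P(T|¬S)

LR = 0.5870 / 0.3783
   = 1.55

The evidence is 1.55 times more likely if S is true than if S is false.
LR > 1, so observing T raises the odds in favor of S.


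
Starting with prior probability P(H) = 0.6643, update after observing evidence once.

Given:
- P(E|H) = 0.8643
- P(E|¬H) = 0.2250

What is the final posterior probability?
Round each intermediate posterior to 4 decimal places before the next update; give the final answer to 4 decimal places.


Sequential Bayesian updating:

Initial prior: P(H) = 0.6643

Update 1:
  P(E) = 0.8643 × 0.6643 + 0.2250 × 0.3357 = 0.57415449 + 0.07553250 = 0.64968699
  P(H|E) = 0.57415449 / 0.64968699 = 0.8837

Final posterior: 0.8837


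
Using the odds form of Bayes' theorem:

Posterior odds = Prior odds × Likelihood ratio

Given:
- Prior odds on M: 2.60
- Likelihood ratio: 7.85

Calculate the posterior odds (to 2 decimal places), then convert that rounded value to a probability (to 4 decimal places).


Step 1: Calculate posterior odds
Posterior odds = Prior odds × LR
               = 2.60 × 7.85
               = 20.41

Step 2: Convert to probability
P(M|E) = Posterior odds / (1 + Posterior odds)
       = 20.41 / (1 + 20.41)
       = 20.41 / 21.41
       = 0.9533

The evidence increased P(M) from 0.7222 to 0.9533.


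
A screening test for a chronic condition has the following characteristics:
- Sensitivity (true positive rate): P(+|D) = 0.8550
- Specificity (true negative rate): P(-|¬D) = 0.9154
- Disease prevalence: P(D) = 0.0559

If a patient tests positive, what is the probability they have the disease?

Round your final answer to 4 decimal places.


Let D = has disease, + = positive test

Given:
- P(D) = 0.0559 (prevalence)
- P(+|D) = 0.8550 (sensitivity)
- P(-|¬D) = 0.9154 (specificity)
- P(+|¬D) = 0.0846 (false positive rate = 1 - specificity)

Step 1: Find P(+)
P(+) = P(+|D)P(D) + P(+|¬D)P(¬D)
     = 0.8550 × 0.0559 + 0.0846 × 0.9441
     = 0.04779450 + 0.07987086
     = 0.12766536

Step 2: Apply Bayes' theorem for P(D|+)
P(D|+) = P(+|D)P(D) / P(+)
       = 0.04779450 / 0.12766536
       = 0.3744


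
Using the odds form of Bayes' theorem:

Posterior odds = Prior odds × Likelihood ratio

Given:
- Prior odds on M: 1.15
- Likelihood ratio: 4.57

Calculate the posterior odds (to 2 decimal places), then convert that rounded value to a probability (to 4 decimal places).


Step 1: Calculate posterior odds
Posterior odds = Prior odds × LR
               = 1.15 × 4.57
               = 5.26

Step 2: Convert to probability
P(M|E) = Posterior odds / (1 + Posterior odds)
       = 5.26 / (1 + 5.26)
       = 5.26 / 6.26
       = 0.8403

The evidence increased P(M) from 0.5349 to 0.8403.


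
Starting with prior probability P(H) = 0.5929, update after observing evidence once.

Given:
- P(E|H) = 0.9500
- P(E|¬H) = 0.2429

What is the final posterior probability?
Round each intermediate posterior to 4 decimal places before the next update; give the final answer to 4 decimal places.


Sequential Bayesian updating:

Initial prior: P(H) = 0.5929

Update 1:
  P(E) = 0.9500 × 0.5929 + 0.2429 × 0.4071 = 0.56325500 + 0.09888459 = 0.66213959
  P(H|E) = 0.56325500 / 0.66213959 = 0.8507

Final posterior: 0.8507


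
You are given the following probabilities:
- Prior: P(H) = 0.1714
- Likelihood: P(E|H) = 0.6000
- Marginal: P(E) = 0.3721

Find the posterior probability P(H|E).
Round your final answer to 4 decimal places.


Using Bayes' theorem:

P(H|E) = P(E|H) × P(H) / P(E)
       = 0.6000 × 0.1714 / 0.3721
       = 0.10284000 / 0.3721
       = 0.2764

The evidence strengthens our belief in H.
Prior: 0.1714 → Posterior: 0.2764


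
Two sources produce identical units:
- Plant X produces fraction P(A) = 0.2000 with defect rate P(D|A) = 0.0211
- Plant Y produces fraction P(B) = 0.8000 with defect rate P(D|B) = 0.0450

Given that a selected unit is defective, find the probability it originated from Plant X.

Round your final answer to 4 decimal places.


Let A = from Plant X, D = defective

Given:
- P(A) = 0.2000, P(B) = 0.8000
- P(D|A) = 0.0211, P(D|B) = 0.0450

Step 1: Find P(D)
P(D) = P(D|A)P(A) + P(D|B)P(B)
     = 0.0211 × 0.2000 + 0.0450 × 0.8000
     = 0.00422000 + 0.03600000
     = 0.04022000

Step 2: Apply Bayes' theorem
P(A|D) = P(D|A)P(A) / P(D)
       = 0.00422000 / 0.04022000
       = 0.1049


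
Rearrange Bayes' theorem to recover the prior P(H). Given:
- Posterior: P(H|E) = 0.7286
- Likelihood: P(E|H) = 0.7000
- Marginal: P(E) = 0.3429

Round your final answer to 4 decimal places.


From Bayes' theorem: P(H|E) = P(E|H) × P(H) / P(E)

Rearranging for P(H):
P(H) = P(H|E) × P(E) / P(E|H)
     = 0.7286 × 0.3429 / 0.7000
     = 0.24983694 / 0.7000
     = 0.3569


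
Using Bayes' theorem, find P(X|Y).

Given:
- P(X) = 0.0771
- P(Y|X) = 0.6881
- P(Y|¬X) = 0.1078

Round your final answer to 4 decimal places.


Bayes' theorem: P(X|Y) = P(Y|X) × P(X) / P(Y)

Step 1: Calculate P(Y) using law of total probability
P(Y) = P(Y|X)P(X) + P(Y|¬X)P(¬X)
     = 0.6881 × 0.0771 + 0.1078 × 0.9229
     = 0.05305251 + 0.09948862
     = 0.15254113

Step 2: Apply Bayes' theorem
P(X|Y) = P(Y|X) × P(X) / P(Y)
       = 0.05305251 / 0.15254113
       = 0.3478


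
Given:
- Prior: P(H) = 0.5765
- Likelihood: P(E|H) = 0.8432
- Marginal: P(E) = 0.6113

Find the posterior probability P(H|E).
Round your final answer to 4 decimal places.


Using Bayes' theorem:

P(H|E) = P(E|H) × P(H) / P(E)
       = 0.8432 × 0.5765 / 0.6113
       = 0.48610480 / 0.6113
       = 0.7952

The evidence strengthens our belief in H.
Prior: 0.5765 → Posterior: 0.7952


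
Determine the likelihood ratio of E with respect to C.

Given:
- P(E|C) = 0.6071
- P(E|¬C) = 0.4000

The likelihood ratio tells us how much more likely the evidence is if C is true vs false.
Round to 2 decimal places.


Likelihood Ratio (LR) = P(E|C) / P(E|¬C)

LR = 0.6071 / 0.4000
   = 1.52

The evidence is 1.52 times more likely if C is true than if C is false.
Since LR > 1, the evidence supports C over ¬C.


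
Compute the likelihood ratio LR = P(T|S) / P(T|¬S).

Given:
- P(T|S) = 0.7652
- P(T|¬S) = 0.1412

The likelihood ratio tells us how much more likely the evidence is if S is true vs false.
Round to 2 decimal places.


Likelihood Ratio (LR) = P(T|S) / P(T|¬S)

LR = 0.7652 / 0.1412
   = 5.42

The evidence is 5.42 times more likely if S is true than if S is false.
LR > 1, so observing T raises the odds in favor of S.


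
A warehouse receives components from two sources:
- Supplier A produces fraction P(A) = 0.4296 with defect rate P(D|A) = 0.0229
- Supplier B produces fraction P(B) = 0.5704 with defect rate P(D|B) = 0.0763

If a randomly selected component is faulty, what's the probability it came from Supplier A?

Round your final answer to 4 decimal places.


Let A = from Supplier A, D = faulty

Given:
- P(A) = 0.4296, P(B) = 0.5704
- P(D|A) = 0.0229, P(D|B) = 0.0763

Step 1: Find P(D)
P(D) = P(D|A)P(A) + P(D|B)P(B)
     = 0.0229 × 0.4296 + 0.0763 × 0.5704
     = 0.00983784 + 0.04352152
     = 0.05335936

Step 2: Apply Bayes' theorem
P(A|D) = P(D|A)P(A) / P(D)
       = 0.00983784 / 0.05335936
       = 0.1844


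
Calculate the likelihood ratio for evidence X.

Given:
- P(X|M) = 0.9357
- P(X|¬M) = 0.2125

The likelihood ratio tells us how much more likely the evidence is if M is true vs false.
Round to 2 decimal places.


Likelihood Ratio (LR) = P(X|M) / P(X|¬M)

LR = 0.9357 / 0.2125
   = 4.40

The evidence is 4.40 times more likely if M is true than if M is false.
Since LR > 1, the evidence supports M over ¬M.


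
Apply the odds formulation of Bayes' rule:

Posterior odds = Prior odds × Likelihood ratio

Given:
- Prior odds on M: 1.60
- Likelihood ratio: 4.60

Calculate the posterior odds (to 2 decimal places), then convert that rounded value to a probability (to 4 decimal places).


Step 1: Calculate posterior odds
Posterior odds = Prior odds × LR
               = 1.60 × 4.60
               = 7.36

Step 2: Convert to probability
P(M|E) = Posterior odds / (1 + Posterior odds)
       = 7.36 / (1 + 7.36)
       = 7.36 / 8.36
       = 0.8804

The evidence increased P(M) from 0.6154 to 0.8804.


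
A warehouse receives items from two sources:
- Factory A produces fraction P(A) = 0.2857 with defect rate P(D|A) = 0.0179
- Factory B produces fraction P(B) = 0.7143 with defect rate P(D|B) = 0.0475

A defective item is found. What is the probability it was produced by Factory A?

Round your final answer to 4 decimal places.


Let A = from Factory A, D = defective

Given:
- P(A) = 0.2857, P(B) = 0.7143
- P(D|A) = 0.0179, P(D|B) = 0.0475

Step 1: Find P(D)
P(D) = P(D|A)P(A) + P(D|B)P(B)
     = 0.0179 × 0.2857 + 0.0475 × 0.7143
     = 0.00511403 + 0.03392925
     = 0.03904328

Step 2: Apply Bayes' theorem
P(A|D) = P(D|A)P(A) / P(D)
       = 0.00511403 / 0.03904328
       = 0.1310


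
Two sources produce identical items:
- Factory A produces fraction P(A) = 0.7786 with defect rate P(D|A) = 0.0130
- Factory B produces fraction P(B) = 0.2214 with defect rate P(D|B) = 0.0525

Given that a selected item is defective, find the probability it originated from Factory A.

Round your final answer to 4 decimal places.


Let A = from Factory A, D = defective

Given:
- P(A) = 0.7786, P(B) = 0.2214
- P(D|A) = 0.0130, P(D|B) = 0.0525

Step 1: Find P(D)
P(D) = P(D|A)P(A) + P(D|B)P(B)
     = 0.0130 × 0.7786 + 0.0525 × 0.2214
     = 0.01012180 + 0.01162350
     = 0.02174530

Step 2: Apply Bayes' theorem
P(A|D) = P(D|A)P(A) / P(D)
       = 0.01012180 / 0.02174530
       = 0.4655


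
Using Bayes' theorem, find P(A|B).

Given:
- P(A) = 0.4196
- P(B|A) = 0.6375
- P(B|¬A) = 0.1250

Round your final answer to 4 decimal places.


Bayes' theorem: P(A|B) = P(B|A) × P(A) / P(B)

Step 1: Calculate P(B) using law of total probability
P(B) = P(B|A)P(A) + P(B|¬A)P(¬A)
     = 0.6375 × 0.4196 + 0.1250 × 0.5804
     = 0.26749500 + 0.07255000
     = 0.34004500

Step 2: Apply Bayes' theorem
P(A|B) = P(B|A) × P(A) / P(B)
       = 0.26749500 / 0.34004500
       = 0.7866


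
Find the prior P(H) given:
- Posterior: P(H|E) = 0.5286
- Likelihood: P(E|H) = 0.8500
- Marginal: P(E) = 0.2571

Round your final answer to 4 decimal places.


From Bayes' theorem: P(H|E) = P(E|H) × P(H) / P(E)

Rearranging for P(H):
P(H) = P(H|E) × P(E) / P(E|H)
     = 0.5286 × 0.2571 / 0.8500
     = 0.13590306 / 0.8500
     = 0.1599


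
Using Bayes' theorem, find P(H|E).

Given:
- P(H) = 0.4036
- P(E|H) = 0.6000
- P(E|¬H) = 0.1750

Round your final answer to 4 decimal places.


Bayes' theorem: P(H|E) = P(E|H) × P(H) / P(E)

Step 1: Calculate P(E) using law of total probability
P(E) = P(E|H)P(H) + P(E|¬H)P(¬H)
     = 0.6000 × 0.4036 + 0.1750 × 0.5964
     = 0.24216000 + 0.10437000
     = 0.34653000

Step 2: Apply Bayes' theorem
P(H|E) = P(E|H) × P(H) / P(E)
       = 0.24216000 / 0.34653000
       = 0.6988


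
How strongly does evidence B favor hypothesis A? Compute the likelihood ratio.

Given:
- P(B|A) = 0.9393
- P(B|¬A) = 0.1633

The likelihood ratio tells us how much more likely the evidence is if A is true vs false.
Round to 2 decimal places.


Likelihood Ratio (LR) = P(B|A) / P(B|¬A)

LR = 0.9393 / 0.1633
   = 5.75

The evidence is 5.75 times more likely if A is true than if A is false.
Since LR > 1, the evidence supports A over ¬A.
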